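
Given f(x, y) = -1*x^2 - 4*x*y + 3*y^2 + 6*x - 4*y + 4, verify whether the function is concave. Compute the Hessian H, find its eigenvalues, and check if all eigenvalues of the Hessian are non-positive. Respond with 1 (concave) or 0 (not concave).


The Hessian of f(x,y) = -1*x^2 - 4*x*y + 3*y^2 + 6*x - 4*y + 4 is:
H = [[-2, -4], [-4, 6]]
Trace = -2 + 6 = 4
Determinant = -2*6 - (-4)^2 = -28
Discriminant = (4)^2 - 4*-28 = 128.0
Eigenvalues: lambda_1 = -3.6569, lambda_2 = 7.6569
The function is not concave.

0


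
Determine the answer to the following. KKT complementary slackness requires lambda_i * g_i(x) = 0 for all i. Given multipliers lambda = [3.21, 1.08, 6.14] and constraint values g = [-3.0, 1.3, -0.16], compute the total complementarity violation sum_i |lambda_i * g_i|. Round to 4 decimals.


KKT complementary slackness check:
lambda_1 * g_1 = 3.21 * -3.0 = -9.63
lambda_2 * g_2 = 1.08 * 1.3 = 1.404
lambda_3 * g_3 = 6.14 * -0.16 = -0.9824
Total violation = 9.63 + 1.404 + 0.9824 = 12.0164


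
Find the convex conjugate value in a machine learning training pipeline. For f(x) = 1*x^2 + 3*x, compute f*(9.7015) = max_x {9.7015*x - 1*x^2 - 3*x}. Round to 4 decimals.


f*(y) = sup_x {y*x - a*x^2 - b*x} = sup_x {(y-b)*x - a*x^2}
FOC: (y - b) - 2a*x = 0 => x* = (y - b)/(2a)
x* = (9.7015 - 3)/(2*1) = 3.3508
f*(9.7015) = (y-b)^2/(4a) = (9.7015 - 3)^2/(4*1)
= 44.9101/4 = 11.2275


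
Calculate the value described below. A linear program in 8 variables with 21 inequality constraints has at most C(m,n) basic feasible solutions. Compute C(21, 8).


Each vertex corresponds to some choice of n active constraints out of m, so the number of vertices is at most C(m, n) = m! / (n!(m-n)!).
m = 21, n = 8
Numerator: 21 * 20 * 19 * 18 * 17 * 16 * 15 * 14
Denominator: 8! = 40320
C(21, 8) = 203490


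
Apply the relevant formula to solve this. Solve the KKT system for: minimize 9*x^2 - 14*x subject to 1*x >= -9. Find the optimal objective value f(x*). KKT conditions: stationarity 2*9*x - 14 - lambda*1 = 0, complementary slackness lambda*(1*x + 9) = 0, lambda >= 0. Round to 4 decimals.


Step 1: Try lambda = 0 (constraint inactive).
Stationarity: 2*9*x - 14 = 0
x* = 14/(2*9) = 7/9 = 0.7778 (rounded; the exact value 7/9 is used below)
Check constraint: 1*0.7778 = 0.7778 >= -9 -- satisfied.
Step 2: Compute optimal value.
f(x*) = 9*(7/9)^2 - 14*(7/9) = -5.4444


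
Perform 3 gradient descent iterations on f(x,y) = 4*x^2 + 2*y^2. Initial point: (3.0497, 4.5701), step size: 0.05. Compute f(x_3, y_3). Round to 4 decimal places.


Gradient descent on f(x,y) = 4*x^2 + 2*y^2.
Starting point: (3.0497, 4.5701), alpha = 0.05
Step 1: grad_x = 2*4*3.0497 = 24.3976, grad_y = 2*2*4.5701 = 18.2804
  x_1 = 3.0497 - 0.05*24.3976 = 1.8298
  y_1 = 4.5701 - 0.05*18.2804 = 3.6561
Step 2: grad_x = 2*4*1.8298 = 14.6386, grad_y = 2*2*3.6561 = 14.6243
  x_2 = 1.8298 - 0.05*14.6386 = 1.0979
  y_2 = 3.6561 - 0.05*14.6243 = 2.9249
Step 3: grad_x = 2*4*1.0979 = 8.7831, grad_y = 2*2*2.9249 = 11.6995
  x_3 = 1.0979 - 0.05*8.7831 = 0.6587
  y_3 = 2.9249 - 0.05*11.6995 = 2.3399
f(0.6587, 2.3399) = 4*0.6587^2 + 2*2.3399^2 = 12.6859


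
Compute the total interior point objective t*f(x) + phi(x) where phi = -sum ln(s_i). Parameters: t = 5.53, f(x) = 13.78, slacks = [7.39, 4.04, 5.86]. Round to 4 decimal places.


Step 1: Compute log-barrier.
ln values: [2.0001, 1.3962, 1.7681]
phi = -(2.0001 + 1.3962 + 1.7681) = -5.1645
Step 2: Compute augmented objective.
t*f(x) = 5.53*13.78 = 76.2034
Total = 76.2034 - 5.1645 = 71.0389


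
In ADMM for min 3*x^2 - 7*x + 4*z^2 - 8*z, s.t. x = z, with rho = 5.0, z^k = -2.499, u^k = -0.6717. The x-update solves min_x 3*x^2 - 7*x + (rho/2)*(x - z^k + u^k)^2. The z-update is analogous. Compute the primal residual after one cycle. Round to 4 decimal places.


ADMM iteration with rho = 5.0, z^k = -2.499, u^k = -0.6717
Step 1: x-update.
Minimize 3*x^2 - 7*x + (5.0/2)*(x + 2.499 - 0.6717)^2
FOC: (2*3 + 5.0)*x = 7 + 5.0*(-2.499 + 0.6717)
x^{k+1} = -0.1942
Step 2: z-update.
Minimize 4*z^2 - 8*z + (5.0/2)*(-0.1942 - z - 0.6717)^2
FOC: (2*4 + 5.0)*z = 8 + 5.0*(-0.1942 - 0.6717)
z^{k+1} = 0.2823
Step 3: u-update.
u^{k+1} = -0.6717 - 0.1942 - 0.2823 = -1.1483
Step 4: Primal residual = |-0.1942 - 0.2823| = 0.4766


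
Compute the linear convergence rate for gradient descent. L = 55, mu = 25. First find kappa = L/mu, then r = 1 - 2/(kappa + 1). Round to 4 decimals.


Step 1: Compute the condition number.
kappa = L/mu = 55/25 = 2.2
Step 2: Compute the convergence rate.
r = 1 - 2/(kappa + 1) = 1 - 2*mu/(L + mu) = (L - mu)/(L + mu) = 30/80 = 0.375


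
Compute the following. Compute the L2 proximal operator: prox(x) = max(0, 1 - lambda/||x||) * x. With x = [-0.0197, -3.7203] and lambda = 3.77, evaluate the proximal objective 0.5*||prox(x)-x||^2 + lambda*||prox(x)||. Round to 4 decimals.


Step 1: Compute ||x||.
||x|| = 3.7204
Step 2: Compute scaling factor.
scale = max(0, 1 - 3.77/3.7204) = 0.0
Step 3: prox(x) = [-0.0, -0.0]
||prox(x)|| = 0.0
Step 4: Proximal objective.
0.5*||prox-x||^2 = 6.9205
lambda*||prox|| = 0.0
Total = 6.9205


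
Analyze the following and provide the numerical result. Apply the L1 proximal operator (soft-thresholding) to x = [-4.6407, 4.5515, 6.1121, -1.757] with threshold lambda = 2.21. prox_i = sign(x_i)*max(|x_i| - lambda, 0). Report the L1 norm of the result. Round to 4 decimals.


Soft-thresholding with lambda = 2.21:
prox(-4.6407) = sign(-4.6407)*max(|-4.6407| - 2.21, 0) = -2.4307
prox(4.5515) = sign(4.5515)*max(|4.5515| - 2.21, 0) = 2.3415
prox(6.1121) = sign(6.1121)*max(|6.1121| - 2.21, 0) = 3.9021
prox(-1.757) = sign(-1.757)*max(|-1.757| - 2.21, 0) = 0.0
prox(x) = [-2.4307, 2.3415, 3.9021, 0.0]
||prox(x)||_1 = 2.4307 + 2.3415 + 3.9021 + 0.0 = 8.6743


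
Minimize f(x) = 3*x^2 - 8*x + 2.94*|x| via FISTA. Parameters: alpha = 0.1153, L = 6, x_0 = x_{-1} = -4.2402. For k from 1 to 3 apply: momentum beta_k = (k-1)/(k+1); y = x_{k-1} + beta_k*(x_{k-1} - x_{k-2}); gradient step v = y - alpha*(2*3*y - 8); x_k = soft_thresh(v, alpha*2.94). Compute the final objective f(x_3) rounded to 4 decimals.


FISTA on f(x) = 3*x^2 - 8*x + 2.94*|x|
L = 6, alpha = 0.1153
Iteration 1: beta = 0.0, y = -4.2402 + 0.0*(-4.2402 + 4.2402) = -4.2402
  grad(y) = -33.4412, v = y - alpha*grad = -0.3844
  prox(v) = soft_thresh(-0.3844, 0.339) = -0.0454
Iteration 2: beta = 0.3333, y = -0.0454 + 0.3333*(-0.0454 + 4.2402) = 1.3528
  grad(y) = 0.1168, v = y - alpha*grad = 1.3393
  prox(v) = soft_thresh(1.3393, 0.339) = 1.0004
Iteration 3: beta = 0.5, y = 1.0004 + 0.5*(1.0004 + 0.0454) = 1.5233
  grad(y) = 1.1395, v = y - alpha*grad = 1.3919
  prox(v) = soft_thresh(1.3919, 0.339) = 1.0529
f(x_3) = 3*1.0529^2 - 8*1.0529 + 2.94*|1.0529| = -2.0019


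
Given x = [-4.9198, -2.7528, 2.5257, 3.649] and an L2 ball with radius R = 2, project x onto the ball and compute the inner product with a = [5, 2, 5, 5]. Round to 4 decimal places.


Step 1: Compute ||x|| (intermediates to 6 decimals).
||x|| = sqrt((-4.9198)^2 + (-2.7528)^2 + 2.5257^2 + 3.649^2) = 7.174727
Step 2: Project.
Since ||x|| > R, scale = R/||x|| = 2/7.174727 = 0.278756, proj(x) = scale * x
proj(x) = [-1.371424, -0.76736, 0.704054, 1.017181]
Step 3: Dot product.
a^T * proj(x) = 5*(-1.371424) + 2*(-0.76736) + 5*0.704054 + 5*1.017181 = 0.2143


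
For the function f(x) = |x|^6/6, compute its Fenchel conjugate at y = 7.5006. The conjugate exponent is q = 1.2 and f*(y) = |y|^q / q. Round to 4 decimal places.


The conjugate exponent q satisfies 1/p + 1/q = 1.
p = 6, so q = 6/(6 - 1) = 1.2
|y|^q = 7.5006^1.2 = 11.2232
f*(7.5006) = 11.2232 / 1.2 = 9.3526


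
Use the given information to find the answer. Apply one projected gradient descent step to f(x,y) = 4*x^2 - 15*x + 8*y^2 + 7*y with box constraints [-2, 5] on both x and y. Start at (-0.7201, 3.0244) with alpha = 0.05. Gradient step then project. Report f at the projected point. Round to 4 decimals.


Step 1: Compute gradient at (-0.7201, 3.0244).
grad_x = 2*4*-0.7201 - 15 = -20.7608
grad_y = 2*8*3.0244 + 7 = 55.3904
Step 2: Gradient step.
x_raw = -0.7201 - 0.05*-20.7608 = 0.3179
y_raw = 3.0244 - 0.05*55.3904 = 0.2549
Step 3: Project onto [-2, 5].
x_proj = clip(0.3179) = 0.3179
y_proj = clip(0.2549) = 0.2549
Step 4: Evaluate f.
f(0.3179, 0.2549) = -2.0609


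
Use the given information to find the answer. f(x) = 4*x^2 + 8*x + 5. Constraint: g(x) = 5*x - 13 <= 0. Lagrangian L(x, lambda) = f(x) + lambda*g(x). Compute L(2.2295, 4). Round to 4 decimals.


Step 1: Evaluate f(x).
f(2.2295) = 4*2.2295^2 + 8*2.2295 + 5 = 42.7187
Step 2: Evaluate g(x).
g(2.2295) = 5*2.2295 - 13 = -1.8525
Step 3: Compute Lagrangian.
L = 42.7187 + 4*-1.8525 = 35.3087


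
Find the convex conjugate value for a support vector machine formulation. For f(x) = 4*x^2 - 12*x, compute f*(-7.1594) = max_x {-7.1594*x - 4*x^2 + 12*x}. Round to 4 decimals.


f*(y) = sup_x {y*x - a*x^2 - b*x} = sup_x {(y-b)*x - a*x^2}
FOC: (y - b) - 2a*x = 0 => x* = (y - b)/(2a)
x* = (-7.1594 + 12)/(2*4) = 0.6051
f*(-7.1594) = (y-b)^2/(4a) = (-7.1594 + 12)^2/(4*4)
= 23.4314/16 = 1.4645


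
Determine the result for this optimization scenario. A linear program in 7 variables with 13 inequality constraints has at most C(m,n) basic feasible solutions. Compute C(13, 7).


Each vertex corresponds to some choice of n active constraints out of m, so the number of vertices is at most C(m, n) = m! / (n!(m-n)!).
m = 13, n = 7
Numerator: 13 * 12 * 11 * 10 * 9 * 8 * 7
Denominator: 7! = 5040
C(13, 7) = 1716


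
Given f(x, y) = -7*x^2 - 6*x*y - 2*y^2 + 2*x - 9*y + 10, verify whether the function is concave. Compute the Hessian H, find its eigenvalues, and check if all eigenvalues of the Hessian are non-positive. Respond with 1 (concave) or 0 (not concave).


The Hessian of f(x,y) = -7*x^2 - 6*x*y - 2*y^2 + 2*x - 9*y + 10 is:
H = [[-14, -6], [-6, -4]]
Trace = -14 - 4 = -18
Determinant = -14*-4 - (-6)^2 = 20
Discriminant = (-18)^2 - 4*20 = 244.0
Eigenvalues: lambda_1 = -16.8102, lambda_2 = -1.1898
The function is concave.

1


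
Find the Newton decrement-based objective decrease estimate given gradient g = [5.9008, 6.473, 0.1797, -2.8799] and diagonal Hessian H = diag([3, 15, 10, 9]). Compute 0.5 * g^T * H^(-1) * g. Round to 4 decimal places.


Step 1: H is diagonal, so H^(-1) * g = [1.9669, 0.4315, 0.018, -0.32].
Step 2: g^T H^(-1) g = sum_i g_i^2 / H_ii
  = (5.9008)^2/3 + (6.473)^2/15 + (0.1797)^2/10 + (-2.8799)^2/9
  = 11.6065 + 2.7933 + 0.0032 + 0.9215 = 15.3246
Step 3: Objective decrease = 0.5 * g^T H^(-1) g = 7.6623


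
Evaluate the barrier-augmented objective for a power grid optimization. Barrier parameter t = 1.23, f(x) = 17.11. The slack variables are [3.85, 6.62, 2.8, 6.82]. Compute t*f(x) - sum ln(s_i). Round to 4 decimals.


Step 1: Compute log-barrier.
ln values: [1.3481, 1.8901, 1.0296, 1.9199]
phi = -(1.3481 + 1.8901 + 1.0296 + 1.9199) = -6.1876
Step 2: Compute augmented objective.
t*f(x) = 1.23*17.11 = 21.0453
Total = 21.0453 - 6.1876 = 14.8577


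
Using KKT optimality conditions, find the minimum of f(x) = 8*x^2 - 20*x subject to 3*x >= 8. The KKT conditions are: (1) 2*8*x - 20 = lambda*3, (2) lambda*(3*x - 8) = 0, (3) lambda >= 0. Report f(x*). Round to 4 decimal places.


Step 1: Try lambda = 0 (constraint inactive).
x_unc = 20/(2*8) = 1.25
Check: 3*1.25 = 3.75 < 8 -- violated!
Step 2: Constraint must be active: 3*x = 8
x* = 8/3 = 2.6667 (rounded; the exact value 8/3 is used below)
lambda = (2*8*(8/3) - 20)/3 = 7.5556
Step 3: Compute optimal value.
f(x*) = 8*(8/3)^2 - 20*(8/3) = 3.5556


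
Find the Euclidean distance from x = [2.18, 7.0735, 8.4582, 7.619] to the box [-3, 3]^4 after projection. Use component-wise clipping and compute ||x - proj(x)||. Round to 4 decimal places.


Project each component onto [-3, 3].
clip(2.18) = 2.18, clip(7.0735) = 3.0, clip(8.4582) = 3.0, clip(7.619) = 3.0
Projection = [2.18, 3.0, 3.0, 3.0]
Squared diffs: [0.0, 16.5934, 29.7919, 21.3352]
Distance = sqrt(67.7205) = 8.2292


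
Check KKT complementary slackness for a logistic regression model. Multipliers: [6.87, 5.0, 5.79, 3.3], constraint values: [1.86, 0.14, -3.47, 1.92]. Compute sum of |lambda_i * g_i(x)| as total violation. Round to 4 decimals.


KKT complementary slackness check:
lambda_1 * g_1 = 6.87 * 1.86 = 12.7782
lambda_2 * g_2 = 5.0 * 0.14 = 0.7
lambda_3 * g_3 = 5.79 * -3.47 = -20.0913
lambda_4 * g_4 = 3.3 * 1.92 = 6.336
Total violation = 12.7782 + 0.7 + 20.0913 + 6.336 = 39.9055


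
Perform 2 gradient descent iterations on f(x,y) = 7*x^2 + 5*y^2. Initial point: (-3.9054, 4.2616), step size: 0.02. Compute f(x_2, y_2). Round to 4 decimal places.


Gradient descent on f(x,y) = 7*x^2 + 5*y^2.
Starting point: (-3.9054, 4.2616), alpha = 0.02
Step 1: grad_x = 2*7*-3.9054 = -54.6756, grad_y = 2*5*4.2616 = 42.616
  x_1 = -3.9054 - 0.02*-54.6756 = -2.8119
  y_1 = 4.2616 - 0.02*42.616 = 3.4093
Step 2: grad_x = 2*7*-2.8119 = -39.3664, grad_y = 2*5*3.4093 = 34.0928
  x_2 = -2.8119 - 0.02*-39.3664 = -2.0246
  y_2 = 3.4093 - 0.02*34.0928 = 2.7274
f(-2.0246, 2.7274) = 7*(-2.0246)^2 + 5*2.7274^2 = 65.8861


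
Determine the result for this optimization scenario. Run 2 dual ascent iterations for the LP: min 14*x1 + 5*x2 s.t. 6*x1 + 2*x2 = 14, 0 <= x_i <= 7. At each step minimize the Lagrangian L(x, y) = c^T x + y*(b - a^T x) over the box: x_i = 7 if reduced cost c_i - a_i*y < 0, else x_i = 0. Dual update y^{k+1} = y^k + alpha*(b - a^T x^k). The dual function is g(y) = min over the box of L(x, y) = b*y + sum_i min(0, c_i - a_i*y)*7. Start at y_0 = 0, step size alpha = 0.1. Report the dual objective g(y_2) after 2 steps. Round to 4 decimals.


Dual ascent for LP: min 14*x1 + 5*x2, 6*x1 + 2*x2 = 14, 0 <= x_i <= 7
Step 1: y^k = 0.0, reduced costs: (14.0, 5.0)
  x^k = (0.0, 0.0), subgradient = b - a^T x = 14.0
  y^{k+1} = 0.0 + 0.1*14.0 = 1.4
Step 2: y^k = 1.4, reduced costs: (5.6, 2.2)
  x^k = (0.0, 0.0), subgradient = b - a^T x = 14.0
  y^{k+1} = 1.4 + 0.1*14.0 = 2.8
Dual objective at y_2 = 2.8: reduced costs (-2.8, -0.6), box minimizer x = (7.0, 7.0)
g(y_2) = b*y + (c1 - a1*y)*x1 + (c2 - a2*y)*x2 = 14*2.8 + (-2.8)*7.0 + (-0.6)*7.0 = 39.2 - 19.6 - 4.2 = 15.4


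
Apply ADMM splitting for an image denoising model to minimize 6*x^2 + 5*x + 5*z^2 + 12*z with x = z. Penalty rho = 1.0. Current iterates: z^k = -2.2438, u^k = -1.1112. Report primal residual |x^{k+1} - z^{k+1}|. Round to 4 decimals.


ADMM iteration with rho = 1.0, z^k = -2.2438, u^k = -1.1112
Step 1: x-update.
Minimize 6*x^2 + 5*x + (1.0/2)*(x + 2.2438 - 1.1112)^2
FOC: (2*6 + 1.0)*x = -5 + 1.0*(-2.2438 + 1.1112)
x^{k+1} = -0.4717
Step 2: z-update.
Minimize 5*z^2 + 12*z + (1.0/2)*(-0.4717 - z - 1.1112)^2
FOC: (2*5 + 1.0)*z = -12 + 1.0*(-0.4717 - 1.1112)
z^{k+1} = -1.2348
Step 3: u-update.
u^{k+1} = -1.1112 - 0.4717 + 1.2348 = -0.3481
Step 4: Primal residual = |-0.4717 + 1.2348| = 0.7631


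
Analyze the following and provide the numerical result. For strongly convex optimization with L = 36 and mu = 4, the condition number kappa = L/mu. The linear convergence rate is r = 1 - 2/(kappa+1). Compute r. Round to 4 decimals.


Step 1: Compute the condition number.
kappa = L/mu = 36/4 = 9.0
Step 2: Compute the convergence rate.
r = 1 - 2/(kappa + 1) = 1 - 2*mu/(L + mu) = (L - mu)/(L + mu) = 32/40 = 0.8


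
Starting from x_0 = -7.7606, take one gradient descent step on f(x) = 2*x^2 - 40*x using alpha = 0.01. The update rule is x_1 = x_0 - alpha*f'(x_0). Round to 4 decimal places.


We compute the gradient at x_0 and apply the update.
f'(x) = 4*x - 40
f'(-7.7606) = 4*-7.7606 - 40 = -71.0424
x_1 = -7.7606 - 0.01*-71.0424 = -7.0502


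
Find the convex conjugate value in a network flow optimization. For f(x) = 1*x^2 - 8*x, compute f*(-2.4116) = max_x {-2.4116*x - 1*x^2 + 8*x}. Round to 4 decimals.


f*(y) = sup_x {y*x - a*x^2 - b*x} = sup_x {(y-b)*x - a*x^2}
FOC: (y - b) - 2a*x = 0 => x* = (y - b)/(2a)
x* = (-2.4116 + 8)/(2*1) = 2.7942
f*(-2.4116) = (y-b)^2/(4a) = (-2.4116 + 8)^2/(4*1)
= 31.2302/4 = 7.8076


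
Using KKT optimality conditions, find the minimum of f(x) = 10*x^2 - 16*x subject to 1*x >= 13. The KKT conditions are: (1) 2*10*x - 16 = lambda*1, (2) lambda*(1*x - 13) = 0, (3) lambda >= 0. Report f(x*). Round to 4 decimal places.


Step 1: Try lambda = 0 (constraint inactive).
x_unc = 16/(2*10) = 0.8
Check: 1*0.8 = 0.8 < 13 -- violated!
Step 2: Constraint must be active: 1*x = 13
x* = 13/1 = 13.0
lambda = (2*10*13.0 - 16)/1 = 244.0
Step 3: Compute optimal value.
f(x*) = 10*13.0^2 - 16*13.0 = 1482.0


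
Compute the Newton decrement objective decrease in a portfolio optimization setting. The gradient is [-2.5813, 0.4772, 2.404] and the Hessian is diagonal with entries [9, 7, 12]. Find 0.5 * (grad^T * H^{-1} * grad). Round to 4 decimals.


Step 1: H is diagonal, so H^(-1) * g = [-0.2868, 0.0682, 0.2003].
Step 2: g^T H^(-1) g = sum_i g_i^2 / H_ii
  = (-2.5813)^2/9 + (0.4772)^2/7 + (2.404)^2/12
  = 0.7403 + 0.0325 + 0.4816 = 1.2545
Step 3: Objective decrease = 0.5 * g^T H^(-1) g = 0.6272


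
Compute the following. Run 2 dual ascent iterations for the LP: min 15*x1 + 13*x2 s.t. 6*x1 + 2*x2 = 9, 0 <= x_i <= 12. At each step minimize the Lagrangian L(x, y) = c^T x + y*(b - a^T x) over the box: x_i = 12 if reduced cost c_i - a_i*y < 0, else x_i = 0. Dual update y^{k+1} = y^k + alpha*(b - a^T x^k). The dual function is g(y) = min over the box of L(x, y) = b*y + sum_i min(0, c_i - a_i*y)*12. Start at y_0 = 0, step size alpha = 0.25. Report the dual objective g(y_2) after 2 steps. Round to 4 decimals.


Dual ascent for LP: min 15*x1 + 13*x2, 6*x1 + 2*x2 = 9, 0 <= x_i <= 12
Step 1: y^k = 0.0, reduced costs: (15.0, 13.0)
  x^k = (0.0, 0.0), subgradient = b - a^T x = 9.0
  y^{k+1} = 0.0 + 0.25*9.0 = 2.25
Step 2: y^k = 2.25, reduced costs: (1.5, 8.5)
  x^k = (0.0, 0.0), subgradient = b - a^T x = 9.0
  y^{k+1} = 2.25 + 0.25*9.0 = 4.5
Dual objective at y_2 = 4.5: reduced costs (-12.0, 4.0), box minimizer x = (12.0, 0.0)
g(y_2) = b*y + (c1 - a1*y)*x1 + (c2 - a2*y)*x2 = 9*4.5 + (-12.0)*12.0 + 4.0*0.0 = 40.5 - 144.0 + 0.0 = -103.5


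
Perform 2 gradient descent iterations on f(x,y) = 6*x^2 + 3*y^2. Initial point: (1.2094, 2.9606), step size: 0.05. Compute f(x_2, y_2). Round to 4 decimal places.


Gradient descent on f(x,y) = 6*x^2 + 3*y^2.
Starting point: (1.2094, 2.9606), alpha = 0.05
Step 1: grad_x = 2*6*1.2094 = 14.5128, grad_y = 2*3*2.9606 = 17.7636
  x_1 = 1.2094 - 0.05*14.5128 = 0.4838
  y_1 = 2.9606 - 0.05*17.7636 = 2.0724
Step 2: grad_x = 2*6*0.4838 = 5.8051, grad_y = 2*3*2.0724 = 12.4345
  x_2 = 0.4838 - 0.05*5.8051 = 0.1935
  y_2 = 2.0724 - 0.05*12.4345 = 1.4507
f(0.1935, 1.4507) = 6*0.1935^2 + 3*1.4507^2 = 6.5382


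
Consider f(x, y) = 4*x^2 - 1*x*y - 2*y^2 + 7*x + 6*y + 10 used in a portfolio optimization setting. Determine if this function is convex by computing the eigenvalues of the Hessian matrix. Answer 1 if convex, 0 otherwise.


The Hessian of f(x,y) = 4*x^2 - 1*x*y - 2*y^2 + 7*x + 6*y + 10 is:
H = [[8, -1], [-1, -4]]
Trace = 8 - 4 = 4
Determinant = 8*-4 - (-1)^2 = -33
Discriminant = (4)^2 - 4*-33 = 148.0
Eigenvalues: lambda_1 = -4.0828, lambda_2 = 8.0828
The function is not convex.

0


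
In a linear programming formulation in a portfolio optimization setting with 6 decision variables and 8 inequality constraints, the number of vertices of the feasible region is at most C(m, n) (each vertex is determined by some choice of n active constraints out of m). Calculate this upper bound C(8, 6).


Each vertex corresponds to some choice of n active constraints out of m, so the number of vertices is at most C(m, n) = m! / (n!(m-n)!).
m = 8, n = 6
Numerator: 8 * 7 * 6 * 5 * 4 * 3
Denominator: 6! = 720
C(8, 6) = 28


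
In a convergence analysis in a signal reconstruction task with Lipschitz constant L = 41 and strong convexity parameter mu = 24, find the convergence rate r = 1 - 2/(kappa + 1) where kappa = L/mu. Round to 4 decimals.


Step 1: Compute the condition number.
kappa = L/mu = 41/24 = 1.7083
Step 2: Compute the convergence rate.
r = 1 - 2/(kappa + 1) = 1 - 2*mu/(L + mu) = (L - mu)/(L + mu) = 17/65 = 0.2615


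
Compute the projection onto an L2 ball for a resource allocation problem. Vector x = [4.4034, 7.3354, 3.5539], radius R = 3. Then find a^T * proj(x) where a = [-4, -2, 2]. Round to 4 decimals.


Step 1: Compute ||x|| (intermediates to 6 decimals).
||x|| = sqrt(4.4034^2 + 7.3354^2 + 3.5539^2) = 9.264353
Step 2: Project.
Since ||x|| > R, scale = R/||x|| = 3/9.264353 = 0.323822, proj(x) = scale * x
proj(x) = [1.425918, 2.375364, 1.150831]
Step 3: Dot product.
a^T * proj(x) = -4*1.425918 - 2*2.375364 + 2*1.150831 = -8.1527


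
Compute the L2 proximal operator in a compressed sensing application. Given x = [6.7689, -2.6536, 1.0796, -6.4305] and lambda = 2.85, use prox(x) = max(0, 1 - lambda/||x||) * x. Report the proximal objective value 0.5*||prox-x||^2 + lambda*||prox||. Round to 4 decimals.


Step 1: Compute ||x||.
||x|| = 9.7661
Step 2: Compute scaling factor.
scale = max(0, 1 - 2.85/9.7661) = 0.7082
Step 3: prox(x) = [4.7936, -1.8792, 0.7645, -4.5539]
||prox(x)|| = 6.9161
Step 4: Proximal objective.
0.5*||prox-x||^2 = 4.0613
lambda*||prox|| = 19.7109
Total = 23.7721


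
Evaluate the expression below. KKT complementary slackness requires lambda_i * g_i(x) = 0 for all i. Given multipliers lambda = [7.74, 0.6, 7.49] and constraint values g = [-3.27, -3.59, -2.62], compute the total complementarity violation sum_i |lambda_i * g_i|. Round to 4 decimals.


KKT complementary slackness check:
lambda_1 * g_1 = 7.74 * -3.27 = -25.3098
lambda_2 * g_2 = 0.6 * -3.59 = -2.154
lambda_3 * g_3 = 7.49 * -2.62 = -19.6238
Total violation = 25.3098 + 2.154 + 19.6238 = 47.0876


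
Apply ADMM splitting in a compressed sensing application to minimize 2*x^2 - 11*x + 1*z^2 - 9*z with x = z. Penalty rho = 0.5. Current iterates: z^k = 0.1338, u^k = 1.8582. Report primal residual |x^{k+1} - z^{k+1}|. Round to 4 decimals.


ADMM iteration with rho = 0.5, z^k = 0.1338, u^k = 1.8582
Step 1: x-update.
Minimize 2*x^2 - 11*x + (0.5/2)*(x - 0.1338 + 1.8582)^2
FOC: (2*2 + 0.5)*x = 11 + 0.5*(0.1338 - 1.8582)
x^{k+1} = 2.2528
Step 2: z-update.
Minimize 1*z^2 - 9*z + (0.5/2)*(2.2528 - z + 1.8582)^2
FOC: (2*1 + 0.5)*z = 9 + 0.5*(2.2528 + 1.8582)
z^{k+1} = 4.4222
Step 3: u-update.
u^{k+1} = 1.8582 + 2.2528 - 4.4222 = -0.3112
Step 4: Primal residual = |2.2528 - 4.4222| = 2.1694


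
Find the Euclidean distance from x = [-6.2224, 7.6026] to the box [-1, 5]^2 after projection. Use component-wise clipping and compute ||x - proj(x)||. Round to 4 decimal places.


Project each component onto [-1, 5].
clip(-6.2224) = -1.0, clip(7.6026) = 5.0
Projection = [-1.0, 5.0]
Squared diffs: [27.2735, 6.7735]
Distance = sqrt(34.047) = 5.835


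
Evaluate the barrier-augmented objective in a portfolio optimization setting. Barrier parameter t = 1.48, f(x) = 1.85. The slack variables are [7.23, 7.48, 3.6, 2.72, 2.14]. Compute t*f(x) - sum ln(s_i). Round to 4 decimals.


Step 1: Compute log-barrier.
ln values: [1.9782, 2.0122, 1.2809, 1.0006, 0.7608]
phi = -(1.9782 + 2.0122 + 1.2809 + 1.0006 + 0.7608) = -7.0328
Step 2: Compute augmented objective.
t*f(x) = 1.48*1.85 = 2.738
Total = 2.738 - 7.0328 = -4.2948


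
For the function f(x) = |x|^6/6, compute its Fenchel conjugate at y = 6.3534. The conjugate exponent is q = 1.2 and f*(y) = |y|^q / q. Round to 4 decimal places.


The conjugate exponent q satisfies 1/p + 1/q = 1.
p = 6, so q = 6/(6 - 1) = 1.2
|y|^q = 6.3534^1.2 = 9.1962
f*(6.3534) = 9.1962 / 1.2 = 7.6635


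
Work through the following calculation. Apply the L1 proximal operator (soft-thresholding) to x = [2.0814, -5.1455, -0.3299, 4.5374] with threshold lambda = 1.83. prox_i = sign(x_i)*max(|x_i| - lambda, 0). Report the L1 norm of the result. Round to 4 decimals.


Soft-thresholding with lambda = 1.83:
prox(2.0814) = sign(2.0814)*max(|2.0814| - 1.83, 0) = 0.2514
prox(-5.1455) = sign(-5.1455)*max(|-5.1455| - 1.83, 0) = -3.3155
prox(-0.3299) = sign(-0.3299)*max(|-0.3299| - 1.83, 0) = 0.0
prox(4.5374) = sign(4.5374)*max(|4.5374| - 1.83, 0) = 2.7074
prox(x) = [0.2514, -3.3155, 0.0, 2.7074]
||prox(x)||_1 = 0.2514 + 3.3155 + 0.0 + 2.7074 = 6.2743


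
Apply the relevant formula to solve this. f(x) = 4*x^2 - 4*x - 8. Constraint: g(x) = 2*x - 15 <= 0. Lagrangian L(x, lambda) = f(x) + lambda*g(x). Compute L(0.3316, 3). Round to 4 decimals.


Step 1: Evaluate f(x).
f(0.3316) = 4*0.3316^2 - 4*0.3316 - 8 = -8.8866
Step 2: Evaluate g(x).
g(0.3316) = 2*0.3316 - 15 = -14.3368
Step 3: Compute Lagrangian.
L = -8.8866 + 3*-14.3368 = -51.897


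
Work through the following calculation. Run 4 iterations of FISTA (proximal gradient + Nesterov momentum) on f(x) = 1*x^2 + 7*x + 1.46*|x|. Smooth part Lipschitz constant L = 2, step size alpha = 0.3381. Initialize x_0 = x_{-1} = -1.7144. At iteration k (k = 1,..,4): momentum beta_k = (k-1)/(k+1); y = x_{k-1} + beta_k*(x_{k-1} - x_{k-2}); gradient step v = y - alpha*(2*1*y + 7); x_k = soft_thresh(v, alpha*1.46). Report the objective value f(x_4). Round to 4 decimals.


FISTA on f(x) = 1*x^2 + 7*x + 1.46*|x|
L = 2, alpha = 0.3381
Iteration 1: beta = 0.0, y = -1.7144 + 0.0*(-1.7144 + 1.7144) = -1.7144
  grad(y) = 3.5712, v = y - alpha*grad = -2.9218
  prox(v) = soft_thresh(-2.9218, 0.4936) = -2.4282
Iteration 2: beta = 0.3333, y = -2.4282 + 0.3333*(-2.4282 + 1.7144) = -2.6661
  grad(y) = 1.6677, v = y - alpha*grad = -3.23
  prox(v) = soft_thresh(-3.23, 0.4936) = -2.7364
Iteration 3: beta = 0.5, y = -2.7364 + 0.5*(-2.7364 + 2.4282) = -2.8905
  grad(y) = 1.2191, v = y - alpha*grad = -3.3026
  prox(v) = soft_thresh(-3.3026, 0.4936) = -2.809
Iteration 4: beta = 0.6, y = -2.809 + 0.6*(-2.809 + 2.7364) = -2.8526
  grad(y) = 1.2948, v = y - alpha*grad = -3.2904
  prox(v) = soft_thresh(-3.2904, 0.4936) = -2.7967
f(x_4) = 1*(-2.7967)^2 + 7*(-2.7967) + 1.46*|-2.7967| = -7.6722


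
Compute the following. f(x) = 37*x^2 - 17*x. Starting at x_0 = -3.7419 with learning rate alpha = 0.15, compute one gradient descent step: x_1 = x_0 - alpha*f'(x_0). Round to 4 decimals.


We compute the gradient at x_0 and apply the update.
f'(x) = 74*x - 17
f'(-3.7419) = 74*-3.7419 - 17 = -293.9006
x_1 = -3.7419 - 0.15*-293.9006 = 40.3432


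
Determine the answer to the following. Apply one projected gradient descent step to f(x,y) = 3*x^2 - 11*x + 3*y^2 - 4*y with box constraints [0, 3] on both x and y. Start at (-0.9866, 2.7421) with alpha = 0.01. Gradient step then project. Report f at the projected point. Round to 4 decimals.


Step 1: Compute gradient at (-0.9866, 2.7421).
grad_x = 2*3*-0.9866 - 11 = -16.9196
grad_y = 2*3*2.7421 - 4 = 12.4526
Step 2: Gradient step.
x_raw = -0.9866 - 0.01*-16.9196 = -0.8174
y_raw = 2.7421 - 0.01*12.4526 = 2.6176
Step 3: Project onto [0, 3].
x_proj = clip(-0.8174) = 0.0
y_proj = clip(2.6176) = 2.6176
Step 4: Evaluate f.
f(0.0, 2.6176) = 10.0848


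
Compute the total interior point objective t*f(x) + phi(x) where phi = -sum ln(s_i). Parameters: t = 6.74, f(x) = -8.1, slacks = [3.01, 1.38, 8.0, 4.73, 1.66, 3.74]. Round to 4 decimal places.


Step 1: Compute log-barrier.
ln values: [1.1019, 0.3221, 2.0794, 1.5539, 0.5068, 1.3191]
phi = -(1.1019 + 0.3221 + 2.0794 + 1.5539 + 0.5068 + 1.3191) = -6.8833
Step 2: Compute augmented objective.
t*f(x) = 6.74*-8.1 = -54.594
Total = -54.594 - 6.8833 = -61.4773


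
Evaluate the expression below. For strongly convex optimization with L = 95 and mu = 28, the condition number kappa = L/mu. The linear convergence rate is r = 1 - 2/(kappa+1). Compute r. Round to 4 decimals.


Step 1: Compute the condition number.
kappa = L/mu = 95/28 = 3.3929
Step 2: Compute the convergence rate.
r = 1 - 2/(kappa + 1) = 1 - 2*mu/(L + mu) = (L - mu)/(L + mu) = 67/123 = 0.5447


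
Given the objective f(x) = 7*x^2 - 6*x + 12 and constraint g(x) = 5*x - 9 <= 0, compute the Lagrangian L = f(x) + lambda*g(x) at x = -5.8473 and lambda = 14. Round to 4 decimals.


Step 1: Evaluate f(x).
f(-5.8473) = 7*(-5.8473)^2 - 6*(-5.8473) + 12 = 286.4202
Step 2: Evaluate g(x).
g(-5.8473) = 5*-5.8473 - 9 = -38.2365
Step 3: Compute Lagrangian.
L = 286.4202 + 14*-38.2365 = -248.8908


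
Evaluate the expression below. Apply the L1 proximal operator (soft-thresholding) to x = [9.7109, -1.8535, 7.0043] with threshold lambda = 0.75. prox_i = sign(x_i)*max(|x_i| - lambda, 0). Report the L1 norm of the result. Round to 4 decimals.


Soft-thresholding with lambda = 0.75:
prox(9.7109) = sign(9.7109)*max(|9.7109| - 0.75, 0) = 8.9609
prox(-1.8535) = sign(-1.8535)*max(|-1.8535| - 0.75, 0) = -1.1035
prox(7.0043) = sign(7.0043)*max(|7.0043| - 0.75, 0) = 6.2543
prox(x) = [8.9609, -1.1035, 6.2543]
||prox(x)||_1 = 8.9609 + 1.1035 + 6.2543 = 16.3187


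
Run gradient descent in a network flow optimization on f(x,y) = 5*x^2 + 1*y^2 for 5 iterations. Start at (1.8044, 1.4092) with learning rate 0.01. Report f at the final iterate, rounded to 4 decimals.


Gradient descent on f(x,y) = 5*x^2 + 1*y^2.
Starting point: (1.8044, 1.4092), alpha = 0.01
Step 1: grad_x = 2*5*1.8044 = 18.044, grad_y = 2*1*1.4092 = 2.8184
  x_1 = 1.8044 - 0.01*18.044 = 1.624
  y_1 = 1.4092 - 0.01*2.8184 = 1.381
Step 2: grad_x = 2*5*1.624 = 16.2396, grad_y = 2*1*1.381 = 2.762
  x_2 = 1.624 - 0.01*16.2396 = 1.4616
  y_2 = 1.381 - 0.01*2.762 = 1.3534
Step 3: grad_x = 2*5*1.4616 = 14.6156, grad_y = 2*1*1.3534 = 2.7068
  x_3 = 1.4616 - 0.01*14.6156 = 1.3154
  y_3 = 1.3534 - 0.01*2.7068 = 1.3263
Step 4: grad_x = 2*5*1.3154 = 13.1541, grad_y = 2*1*1.3263 = 2.6527
  x_4 = 1.3154 - 0.01*13.1541 = 1.1839
  y_4 = 1.3263 - 0.01*2.6527 = 1.2998
Step 5: grad_x = 2*5*1.1839 = 11.8387, grad_y = 2*1*1.2998 = 2.5996
  x_5 = 1.1839 - 0.01*11.8387 = 1.0655
  y_5 = 1.2998 - 0.01*2.5996 = 1.2738
f(1.0655, 1.2738) = 5*1.0655^2 + 1*1.2738^2 = 7.2988


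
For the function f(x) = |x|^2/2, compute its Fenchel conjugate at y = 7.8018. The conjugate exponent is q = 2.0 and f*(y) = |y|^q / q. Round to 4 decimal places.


The conjugate exponent q satisfies 1/p + 1/q = 1.
p = 2, so q = 2/(2 - 1) = 2.0
|y|^q = 7.8018^2.0 = 60.8681
f*(7.8018) = 60.8681 / 2.0 = 30.434


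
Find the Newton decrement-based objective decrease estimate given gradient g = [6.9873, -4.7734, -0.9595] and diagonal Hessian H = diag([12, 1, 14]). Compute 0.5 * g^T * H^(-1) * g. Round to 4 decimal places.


Step 1: H is diagonal, so H^(-1) * g = [0.5823, -4.7734, -0.0685].
Step 2: g^T H^(-1) g = sum_i g_i^2 / H_ii
  = (6.9873)^2/12 + (-4.7734)^2/1 + (-0.9595)^2/14
  = 4.0685 + 22.7853 + 0.0658 = 26.9196
Step 3: Objective decrease = 0.5 * g^T H^(-1) g = 13.4598


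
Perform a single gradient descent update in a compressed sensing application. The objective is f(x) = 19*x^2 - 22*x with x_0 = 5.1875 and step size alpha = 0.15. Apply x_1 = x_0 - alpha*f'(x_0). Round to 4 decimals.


We compute the gradient at x_0 and apply the update.
f'(x) = 38*x - 22
f'(5.1875) = 38*5.1875 - 22 = 175.125
x_1 = 5.1875 - 0.15*175.125 = -21.0813


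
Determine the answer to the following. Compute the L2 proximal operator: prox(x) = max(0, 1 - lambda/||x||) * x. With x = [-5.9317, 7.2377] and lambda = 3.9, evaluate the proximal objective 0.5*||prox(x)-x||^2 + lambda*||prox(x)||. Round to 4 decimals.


Step 1: Compute ||x||.
||x|| = 9.3579
Step 2: Compute scaling factor.
scale = max(0, 1 - 3.9/9.3579) = 0.5832
Step 3: prox(x) = [-3.4596, 4.2213]
||prox(x)|| = 5.4579
Step 4: Proximal objective.
0.5*||prox-x||^2 = 7.605
lambda*||prox|| = 21.2858
Total = 28.8906


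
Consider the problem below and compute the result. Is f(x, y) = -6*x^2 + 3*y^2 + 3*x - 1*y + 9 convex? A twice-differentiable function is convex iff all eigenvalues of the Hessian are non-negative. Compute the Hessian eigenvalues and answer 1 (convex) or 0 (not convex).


The Hessian of f(x,y) = -6*x^2 + 3*y^2 + 3*x - 1*y + 9 is:
H = [[-12, 0], [0, 6]]
Trace = -12 + 6 = -6
Determinant = -12*6 - (0)^2 = -72
Discriminant = (-6)^2 - 4*-72 = 324.0
Eigenvalues: lambda_1 = -12.0, lambda_2 = 6.0
The function is not convex.

0


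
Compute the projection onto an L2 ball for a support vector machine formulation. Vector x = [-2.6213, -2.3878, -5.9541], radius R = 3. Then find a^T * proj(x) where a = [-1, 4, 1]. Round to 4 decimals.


Step 1: Compute ||x|| (intermediates to 6 decimals).
||x|| = sqrt((-2.6213)^2 + (-2.3878)^2 + (-5.9541)^2) = 6.929943
Step 2: Project.
Since ||x|| > R, scale = R/||x|| = 3/6.929943 = 0.432904, proj(x) = scale * x
proj(x) = [-1.134771, -1.033688, -2.577554]
Step 3: Dot product.
a^T * proj(x) = -1*(-1.134771) + 4*(-1.033688) + 1*(-2.577554) = -5.5775


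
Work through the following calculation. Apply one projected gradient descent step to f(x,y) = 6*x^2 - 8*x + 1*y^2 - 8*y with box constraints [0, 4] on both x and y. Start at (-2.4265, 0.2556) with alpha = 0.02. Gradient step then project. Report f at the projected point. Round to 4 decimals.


Step 1: Compute gradient at (-2.4265, 0.2556).
grad_x = 2*6*-2.4265 - 8 = -37.118
grad_y = 2*1*0.2556 - 8 = -7.4888
Step 2: Gradient step.
x_raw = -2.4265 - 0.02*-37.118 = -1.6841
y_raw = 0.2556 - 0.02*-7.4888 = 0.4054
Step 3: Project onto [0, 4].
x_proj = clip(-1.6841) = 0.0
y_proj = clip(0.4054) = 0.4054
Step 4: Evaluate f.
f(0.0, 0.4054) = -3.0787


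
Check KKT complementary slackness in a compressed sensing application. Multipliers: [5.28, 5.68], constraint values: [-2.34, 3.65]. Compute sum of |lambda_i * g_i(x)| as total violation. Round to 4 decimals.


KKT complementary slackness check:
lambda_1 * g_1 = 5.28 * -2.34 = -12.3552
lambda_2 * g_2 = 5.68 * 3.65 = 20.732
Total violation = 12.3552 + 20.732 = 33.0872


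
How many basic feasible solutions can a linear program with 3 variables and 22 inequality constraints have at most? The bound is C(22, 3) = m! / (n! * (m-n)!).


Each vertex corresponds to some choice of n active constraints out of m, so the number of vertices is at most C(m, n) = m! / (n!(m-n)!).
m = 22, n = 3
Numerator: 22 * 21 * 20
Denominator: 3! = 6
C(22, 3) = 1540


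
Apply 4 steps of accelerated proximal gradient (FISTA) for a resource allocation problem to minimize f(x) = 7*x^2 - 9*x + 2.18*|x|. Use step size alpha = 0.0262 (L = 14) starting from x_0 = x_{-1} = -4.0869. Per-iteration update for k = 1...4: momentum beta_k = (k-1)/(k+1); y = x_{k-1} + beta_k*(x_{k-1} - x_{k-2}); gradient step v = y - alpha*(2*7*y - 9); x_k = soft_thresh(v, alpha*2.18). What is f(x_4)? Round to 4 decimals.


FISTA on f(x) = 7*x^2 - 9*x + 2.18*|x|
L = 14, alpha = 0.0262
Iteration 1: beta = 0.0, y = -4.0869 + 0.0*(-4.0869 + 4.0869) = -4.0869
  grad(y) = -66.2166, v = y - alpha*grad = -2.352
  prox(v) = soft_thresh(-2.352, 0.0571) = -2.2949
Iteration 2: beta = 0.3333, y = -2.2949 + 0.3333*(-2.2949 + 4.0869) = -1.6976
  grad(y) = -32.7661, v = y - alpha*grad = -0.8391
  prox(v) = soft_thresh(-0.8391, 0.0571) = -0.782
Iteration 3: beta = 0.5, y = -0.782 + 0.5*(-0.782 + 2.2949) = -0.0255
  grad(y) = -9.3574, v = y - alpha*grad = 0.2196
  prox(v) = soft_thresh(0.2196, 0.0571) = 0.1625
Iteration 4: beta = 0.6, y = 0.1625 + 0.6*(0.1625 + 0.782) = 0.7292
  grad(y) = 1.2091, v = y - alpha*grad = 0.6975
  prox(v) = soft_thresh(0.6975, 0.0571) = 0.6404
f(x_4) = 7*0.6404^2 - 9*0.6404 + 2.18*|0.6404| = -1.4967


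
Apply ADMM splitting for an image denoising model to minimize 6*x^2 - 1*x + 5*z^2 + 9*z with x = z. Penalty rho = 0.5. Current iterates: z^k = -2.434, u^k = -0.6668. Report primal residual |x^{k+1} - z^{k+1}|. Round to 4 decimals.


ADMM iteration with rho = 0.5, z^k = -2.434, u^k = -0.6668
Step 1: x-update.
Minimize 6*x^2 - 1*x + (0.5/2)*(x + 2.434 - 0.6668)^2
FOC: (2*6 + 0.5)*x = 1 + 0.5*(-2.434 + 0.6668)
x^{k+1} = 0.0093
Step 2: z-update.
Minimize 5*z^2 + 9*z + (0.5/2)*(0.0093 - z - 0.6668)^2
FOC: (2*5 + 0.5)*z = -9 + 0.5*(0.0093 - 0.6668)
z^{k+1} = -0.8885
Step 3: u-update.
u^{k+1} = -0.6668 + 0.0093 + 0.8885 = 0.231
Step 4: Primal residual = |0.0093 + 0.8885| = 0.8978


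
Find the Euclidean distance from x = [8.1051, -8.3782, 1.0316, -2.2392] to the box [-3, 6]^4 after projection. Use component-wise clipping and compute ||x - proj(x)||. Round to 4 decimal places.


Project each component onto [-3, 6].
clip(8.1051) = 6.0, clip(-8.3782) = -3.0, clip(1.0316) = 1.0316, clip(-2.2392) = -2.2392
Projection = [6.0, -3.0, 1.0316, -2.2392]
Squared diffs: [4.4314, 28.925, 0.0, 0.0]
Distance = sqrt(33.3564) = 5.7755


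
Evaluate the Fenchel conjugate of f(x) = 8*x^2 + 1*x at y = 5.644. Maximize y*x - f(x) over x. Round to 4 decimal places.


f*(y) = sup_x {y*x - a*x^2 - b*x} = sup_x {(y-b)*x - a*x^2}
FOC: (y - b) - 2a*x = 0 => x* = (y - b)/(2a)
x* = (5.644 - 1)/(2*8) = 0.2903
f*(5.644) = (y-b)^2/(4a) = (5.644 - 1)^2/(4*8)
= 21.5667/32 = 0.674


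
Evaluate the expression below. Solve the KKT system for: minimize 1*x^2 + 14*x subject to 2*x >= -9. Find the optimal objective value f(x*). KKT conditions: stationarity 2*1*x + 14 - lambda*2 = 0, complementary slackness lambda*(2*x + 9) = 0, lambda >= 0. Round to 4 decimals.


Step 1: Try lambda = 0 (constraint inactive).
x_unc = -14/(2*1) = -7.0
Check: 2*-7.0 = -14.0 < -9 -- violated!
Step 2: Constraint must be active: 2*x = -9
x* = -9/2 = -4.5
lambda = (2*1*(-4.5) + 14)/2 = 2.5
Step 3: Compute optimal value.
f(x*) = 1*(-4.5)^2 + 14*(-4.5) = -42.75


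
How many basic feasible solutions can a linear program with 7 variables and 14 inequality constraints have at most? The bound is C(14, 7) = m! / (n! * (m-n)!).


Each vertex corresponds to some choice of n active constraints out of m, so the number of vertices is at most C(m, n) = m! / (n!(m-n)!).
m = 14, n = 7
Numerator: 14 * 13 * 12 * 11 * 10 * 9 * 8
Denominator: 7! = 5040
C(14, 7) = 3432


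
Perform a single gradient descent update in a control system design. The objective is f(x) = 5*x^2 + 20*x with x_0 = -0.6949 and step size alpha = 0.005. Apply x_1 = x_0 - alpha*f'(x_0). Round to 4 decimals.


We compute the gradient at x_0 and apply the update.
f'(x) = 10*x + 20
f'(-0.6949) = 10*-0.6949 + 20 = 13.051
x_1 = -0.6949 - 0.005*13.051 = -0.7602


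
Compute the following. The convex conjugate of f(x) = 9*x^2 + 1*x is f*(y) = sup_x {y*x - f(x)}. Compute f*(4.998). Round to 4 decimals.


f*(y) = sup_x {y*x - a*x^2 - b*x} = sup_x {(y-b)*x - a*x^2}
FOC: (y - b) - 2a*x = 0 => x* = (y - b)/(2a)
x* = (4.998 - 1)/(2*9) = 0.2221
f*(4.998) = (y-b)^2/(4a) = (4.998 - 1)^2/(4*9)
= 15.984/36 = 0.444


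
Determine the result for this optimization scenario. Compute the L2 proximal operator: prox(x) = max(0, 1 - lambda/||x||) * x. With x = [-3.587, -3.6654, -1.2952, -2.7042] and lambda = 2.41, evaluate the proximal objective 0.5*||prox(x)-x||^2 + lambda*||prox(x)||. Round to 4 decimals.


Step 1: Compute ||x||.
||x|| = 5.9407
Step 2: Compute scaling factor.
scale = max(0, 1 - 2.41/5.9407) = 0.5943
Step 3: prox(x) = [-2.1318, -2.1784, -0.7698, -1.6072]
||prox(x)|| = 3.5307
Step 4: Proximal objective.
0.5*||prox-x||^2 = 2.9041
lambda*||prox|| = 8.509
Total = 11.413


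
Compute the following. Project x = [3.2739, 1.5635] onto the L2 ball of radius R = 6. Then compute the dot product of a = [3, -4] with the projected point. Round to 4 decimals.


Step 1: Compute ||x|| (intermediates to 6 decimals).
||x|| = sqrt(3.2739^2 + 1.5635^2) = 3.628078
Step 2: Project.
Since ||x|| <= R, proj = x (no scaling needed).
proj(x) = [3.2739, 1.5635]
Step 3: Dot product.
a^T * proj(x) = 3*3.2739 - 4*1.5635 = 3.5677


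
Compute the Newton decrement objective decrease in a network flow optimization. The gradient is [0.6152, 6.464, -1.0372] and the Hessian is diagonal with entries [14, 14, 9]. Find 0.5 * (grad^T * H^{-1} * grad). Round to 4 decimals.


Step 1: H is diagonal, so H^(-1) * g = [0.0439, 0.4617, -0.1152].
Step 2: g^T H^(-1) g = sum_i g_i^2 / H_ii
  = (0.6152)^2/14 + (6.464)^2/14 + (-1.0372)^2/9
  = 0.027 + 2.9845 + 0.1195 = 3.1311
Step 3: Objective decrease = 0.5 * g^T H^(-1) g = 1.5655


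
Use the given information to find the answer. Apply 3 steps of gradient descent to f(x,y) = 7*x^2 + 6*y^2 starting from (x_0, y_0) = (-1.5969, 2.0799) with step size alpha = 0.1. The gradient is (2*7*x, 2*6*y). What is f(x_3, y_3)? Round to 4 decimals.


Gradient descent on f(x,y) = 7*x^2 + 6*y^2.
Starting point: (-1.5969, 2.0799), alpha = 0.1
Step 1: grad_x = 2*7*-1.5969 = -22.3566, grad_y = 2*6*2.0799 = 24.9588
  x_1 = -1.5969 - 0.1*-22.3566 = 0.6388
  y_1 = 2.0799 - 0.1*24.9588 = -0.416
Step 2: grad_x = 2*7*0.6388 = 8.9426, grad_y = 2*6*-0.416 = -4.9918
  x_2 = 0.6388 - 0.1*8.9426 = -0.2555
  y_2 = -0.416 - 0.1*-4.9918 = 0.0832
Step 3: grad_x = 2*7*-0.2555 = -3.5771, grad_y = 2*6*0.0832 = 0.9984
  x_3 = -0.2555 - 0.1*-3.5771 = 0.1022
  y_3 = 0.0832 - 0.1*0.9984 = -0.0166
f(0.1022, -0.0166) = 7*0.1022^2 + 6*(-0.0166)^2 = 0.0748
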